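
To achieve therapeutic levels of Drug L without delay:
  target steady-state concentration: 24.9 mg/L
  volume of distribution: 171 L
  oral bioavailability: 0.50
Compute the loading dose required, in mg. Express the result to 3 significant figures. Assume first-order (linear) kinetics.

LD = Css × Vd / F = 24.9 × 171 / 0.50 = 8516 mg

8520 mg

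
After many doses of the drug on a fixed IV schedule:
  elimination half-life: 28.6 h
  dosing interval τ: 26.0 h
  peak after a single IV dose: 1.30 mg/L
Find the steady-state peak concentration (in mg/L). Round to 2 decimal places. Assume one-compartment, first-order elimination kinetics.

k = ln2 / t½ = 0.693147 / 28.6 = 0.02424 h⁻¹
e^(−kτ) = e^(−0.02424 × 26.0) = 0.5325
Accumulation ratio R = 1 / (1 − e^(−kτ)) = 1 / (1 − 0.5325) = 2.139
Steady-state peak = C₀ × R = 1.30 × 2.139 = 2.781 mg/L

2.78 mg/L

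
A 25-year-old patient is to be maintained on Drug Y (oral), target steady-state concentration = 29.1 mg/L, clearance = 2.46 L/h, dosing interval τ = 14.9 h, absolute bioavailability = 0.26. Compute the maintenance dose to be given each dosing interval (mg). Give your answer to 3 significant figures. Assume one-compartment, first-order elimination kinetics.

At steady state, F × (Dose/τ) = Css × CL.
Dose = Css × CL × τ / F = 29.1 × 2.460 × 14.9 / 0.26 = 4102 mg

4100 mg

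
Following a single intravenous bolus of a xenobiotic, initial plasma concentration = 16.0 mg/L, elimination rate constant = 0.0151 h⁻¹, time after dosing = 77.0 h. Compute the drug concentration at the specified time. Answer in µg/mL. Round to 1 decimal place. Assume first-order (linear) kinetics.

5.0 µg/mL

C = C₀ · e^(−k·t) = 16.00 × e^(−0.01510 × 77.0)
  = 16.00 × 0.3126 = 5.002 mg/L
(5.002 mg/L = 5.002 µg/mL)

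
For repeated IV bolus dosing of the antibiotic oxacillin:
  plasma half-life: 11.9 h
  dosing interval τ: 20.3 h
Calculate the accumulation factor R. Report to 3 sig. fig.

1.44

k = ln2 / t½ = 0.693147 / 11.9 = 0.05825 h⁻¹
e^(−kτ) = e^(−0.05825 × 20.3) = 0.3065
Accumulation ratio R = 1 / (1 − e^(−kτ)) = 1 / (1 − 0.3065) = 1.442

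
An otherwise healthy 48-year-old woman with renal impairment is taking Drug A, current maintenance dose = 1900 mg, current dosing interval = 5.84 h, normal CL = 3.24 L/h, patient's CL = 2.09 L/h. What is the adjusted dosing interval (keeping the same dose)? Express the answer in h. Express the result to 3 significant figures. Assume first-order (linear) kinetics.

To keep the same average steady-state level, dosing rate must scale with clearance.
CL ratio = 2.09 / 3.24 = 0.6451
New interval (same dose) = 5.84 / 0.6451 = 9.053 h

9.05 h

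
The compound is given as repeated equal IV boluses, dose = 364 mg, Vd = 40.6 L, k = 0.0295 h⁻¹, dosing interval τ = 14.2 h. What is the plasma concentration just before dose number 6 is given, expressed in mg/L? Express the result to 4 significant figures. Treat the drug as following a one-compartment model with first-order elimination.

15.11 mg/L

C₀ per dose = Dose / Vd = 364 / 40.6 = 8.966 mg/L
Fraction remaining after one interval: r = e^(−kτ) = e^(−0.02950 × 14.2) = 0.6578
Before dose 6, 5 doses have been given (aged 1τ, 2τ, 3τ, 4τ, 5τ).
C_trough = C₀ × (r + r² + … + r^5) = C₀ × r(1−r^5)/(1−r)
        = 8.966 × 0.6578 × (1 − 0.1232) / (1 − 0.6578) = 15.11 mg/L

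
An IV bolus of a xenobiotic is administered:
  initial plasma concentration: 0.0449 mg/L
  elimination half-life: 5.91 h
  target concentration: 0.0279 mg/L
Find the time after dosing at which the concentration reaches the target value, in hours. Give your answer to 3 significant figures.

k = ln2 / t½ = 0.693147 / 5.91 = 0.1173 h⁻¹
t = ln(C₀ / C) / k = ln(0.04490 / 0.0279) / 0.1173
  = ln(1.609) / 0.1173 = 0.4756 / 0.1173 = 4.055 h

4.06 h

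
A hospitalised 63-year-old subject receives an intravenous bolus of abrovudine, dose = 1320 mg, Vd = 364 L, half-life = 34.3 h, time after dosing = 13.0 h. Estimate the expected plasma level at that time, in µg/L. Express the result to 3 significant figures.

2790 µg/L

C₀ = Dose / Vd = 1320 / 364 = 3.626 mg/L
k = ln2 / t½ = 0.693147 / 34.3 = 0.02021 h⁻¹
C = C₀ · e^(−k·t) = 3.626 × e^(−0.02021 × 13.0)
  = 3.626 × 0.7689 = 2.788 mg/L
Convert: 2.788 mg/L × 1000 = 2788 µg/L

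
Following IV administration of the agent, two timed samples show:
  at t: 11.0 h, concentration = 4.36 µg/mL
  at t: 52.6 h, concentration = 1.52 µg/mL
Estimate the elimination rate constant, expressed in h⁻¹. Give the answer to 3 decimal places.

k = ln(C₁/C₂) / (t₂ − t₁) = ln(4.36/1.52) / (52.6 − 11.0)
  = 1.054 / 41.60 = 0.02534 h⁻¹

0.025 h⁻¹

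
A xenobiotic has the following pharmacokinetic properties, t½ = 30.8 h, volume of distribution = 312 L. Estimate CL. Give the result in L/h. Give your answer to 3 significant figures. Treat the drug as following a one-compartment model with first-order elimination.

k = ln2 / t½ = 0.693147 / 30.8 = 0.02250 h⁻¹
CL = k × Vd = 0.02250 × 312 = 7.020 L/h

7.02 L/h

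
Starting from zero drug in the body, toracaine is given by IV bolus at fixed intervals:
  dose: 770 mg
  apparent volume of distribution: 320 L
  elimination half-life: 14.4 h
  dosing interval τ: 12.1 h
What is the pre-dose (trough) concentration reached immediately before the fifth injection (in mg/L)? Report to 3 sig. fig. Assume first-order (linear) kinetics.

2.75 mg/L

C₀ per dose = Dose / Vd = 770 / 320 = 2.406 mg/L
k = ln2 / t½ = 0.693147 / 14.4 = 0.04814 h⁻¹
Fraction remaining after one interval: r = e^(−kτ) = e^(−0.04814 × 12.1) = 0.5585
Before dose 5, 4 doses have been given (aged 1τ, 2τ, 3τ, 4τ).
C_trough = C₀ × (r + r² + … + r^4) = C₀ × r(1−r^4)/(1−r)
        = 2.406 × 0.5585 × (1 − 0.09730) / (1 − 0.5585) = 2.747 mg/L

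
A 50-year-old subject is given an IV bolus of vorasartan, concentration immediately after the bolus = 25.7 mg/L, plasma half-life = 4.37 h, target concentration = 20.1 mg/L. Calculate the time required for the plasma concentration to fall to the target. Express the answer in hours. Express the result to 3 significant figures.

1.55 h

k = ln2 / t½ = 0.693147 / 4.37 = 0.1586 h⁻¹
t = ln(C₀ / C) / k = ln(25.70 / 20.1) / 0.1586
  = ln(1.279) / 0.1586 = 0.2461 / 0.1586 = 1.552 h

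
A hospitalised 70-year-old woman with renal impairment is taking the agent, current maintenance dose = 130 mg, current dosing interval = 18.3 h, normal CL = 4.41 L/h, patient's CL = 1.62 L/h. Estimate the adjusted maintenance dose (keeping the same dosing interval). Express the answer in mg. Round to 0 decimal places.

To keep the same average steady-state level, dosing rate must scale with clearance.
CL ratio = 1.62 / 4.41 = 0.3673
New dose (same interval) = 130 × 0.3673 = 47.75 mg

48 mg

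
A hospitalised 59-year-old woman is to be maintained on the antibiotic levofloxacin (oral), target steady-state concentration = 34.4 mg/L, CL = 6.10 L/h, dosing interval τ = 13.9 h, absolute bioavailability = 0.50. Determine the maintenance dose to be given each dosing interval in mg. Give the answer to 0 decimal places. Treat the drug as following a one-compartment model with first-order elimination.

5834 mg

At steady state, F × (Dose/τ) = Css × CL.
Dose = Css × CL × τ / F = 34.4 × 6.100 × 13.9 / 0.50 = 5834 mg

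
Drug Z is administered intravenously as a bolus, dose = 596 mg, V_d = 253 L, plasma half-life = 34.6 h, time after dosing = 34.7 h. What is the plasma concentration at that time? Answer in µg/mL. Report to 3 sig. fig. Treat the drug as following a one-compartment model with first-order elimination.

C₀ = Dose / Vd = 596.0 / 253 = 2.356 mg/L
k = ln2 / t½ = 0.693147 / 34.6 = 0.02003 h⁻¹
C = C₀ · e^(−k·t) = 2.356 × e^(−0.02003 × 34.7)
  = 2.356 × 0.4991 = 1.176 mg/L
(1.176 mg/L = 1.176 µg/mL)

1.18 µg/mL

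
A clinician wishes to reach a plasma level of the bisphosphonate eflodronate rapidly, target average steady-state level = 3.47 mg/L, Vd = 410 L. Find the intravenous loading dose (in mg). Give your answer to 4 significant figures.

LD = Css × Vd = 3.47 × 410 = 1423 mg

1423 mg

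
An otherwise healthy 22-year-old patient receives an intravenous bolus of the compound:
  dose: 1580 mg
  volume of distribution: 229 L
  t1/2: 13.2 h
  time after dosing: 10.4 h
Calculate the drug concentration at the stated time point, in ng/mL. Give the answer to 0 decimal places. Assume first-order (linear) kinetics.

C₀ = Dose / Vd = 1580 / 229 = 6.900 mg/L
k = ln2 / t½ = 0.693147 / 13.2 = 0.05251 h⁻¹
C = C₀ · e^(−k·t) = 6.900 × e^(−0.05251 × 10.4)
  = 6.900 × 0.5792 = 3.996 mg/L
Convert: 3.996 mg/L × 1000 = 3996 ng/mL

3996 ng/mL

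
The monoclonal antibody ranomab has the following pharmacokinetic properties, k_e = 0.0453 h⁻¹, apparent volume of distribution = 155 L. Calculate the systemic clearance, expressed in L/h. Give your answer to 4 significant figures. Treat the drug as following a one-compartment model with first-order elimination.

CL = k × Vd = 0.0453 × 155 = 7.022 L/h

7.022 L/h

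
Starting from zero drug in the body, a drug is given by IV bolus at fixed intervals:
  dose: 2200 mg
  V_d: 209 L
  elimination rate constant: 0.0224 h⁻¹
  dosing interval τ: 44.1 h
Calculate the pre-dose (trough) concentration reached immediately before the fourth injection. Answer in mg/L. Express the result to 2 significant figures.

C₀ per dose = Dose / Vd = 2200 / 209 = 10.53 mg/L
Fraction remaining after one interval: r = e^(−kτ) = e^(−0.02240 × 44.1) = 0.3724
Before dose 4, 3 doses have been given (aged 1τ, 2τ, 3τ).
C_trough = C₀ × (r + r² + … + r^3) = C₀ × r(1−r^3)/(1−r)
        = 10.53 × 0.3724 × (1 − 0.05165) / (1 − 0.3724) = 5.925 mg/L

5.9 mg/L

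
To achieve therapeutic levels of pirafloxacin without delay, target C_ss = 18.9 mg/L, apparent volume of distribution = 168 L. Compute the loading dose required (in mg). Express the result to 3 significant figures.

LD = Css × Vd = 18.9 × 168 = 3175 mg

3180 mg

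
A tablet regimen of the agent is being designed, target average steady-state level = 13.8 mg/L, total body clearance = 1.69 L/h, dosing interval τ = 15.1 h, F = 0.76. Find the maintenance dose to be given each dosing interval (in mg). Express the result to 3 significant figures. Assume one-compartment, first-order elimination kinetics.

At steady state, F × (Dose/τ) = Css × CL.
Dose = Css × CL × τ / F = 13.8 × 1.690 × 15.1 / 0.76 = 463.4 mg

463 mg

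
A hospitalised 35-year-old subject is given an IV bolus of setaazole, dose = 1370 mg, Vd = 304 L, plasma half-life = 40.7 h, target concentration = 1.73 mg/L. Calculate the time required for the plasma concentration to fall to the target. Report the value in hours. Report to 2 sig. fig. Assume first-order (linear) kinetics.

C₀ = Dose / Vd = 1370 / 304 = 4.507 mg/L
k = ln2 / t½ = 0.693147 / 40.7 = 0.01703 h⁻¹
t = ln(C₀ / C) / k = ln(4.507 / 1.73) / 0.01703
  = ln(2.605) / 0.01703 = 0.9574 / 0.01703 = 56.22 h

56 h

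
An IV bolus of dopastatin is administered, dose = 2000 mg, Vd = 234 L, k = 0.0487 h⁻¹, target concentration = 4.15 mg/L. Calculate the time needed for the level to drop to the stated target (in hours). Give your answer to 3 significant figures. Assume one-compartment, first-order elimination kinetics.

14.8 h

C₀ = Dose / Vd = 2000 / 234 = 8.547 mg/L
t = ln(C₀ / C) / k = ln(8.547 / 4.15) / 0.04870
  = ln(2.060) / 0.04870 = 0.7227 / 0.04870 = 14.84 h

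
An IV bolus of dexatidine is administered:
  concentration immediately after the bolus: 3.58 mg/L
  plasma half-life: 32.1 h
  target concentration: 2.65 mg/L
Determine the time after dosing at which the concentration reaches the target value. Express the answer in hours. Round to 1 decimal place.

k = ln2 / t½ = 0.693147 / 32.1 = 0.02159 h⁻¹
t = ln(C₀ / C) / k = ln(3.580 / 2.65) / 0.02159
  = ln(1.351) / 0.02159 = 0.3008 / 0.02159 = 13.93 h

13.9 h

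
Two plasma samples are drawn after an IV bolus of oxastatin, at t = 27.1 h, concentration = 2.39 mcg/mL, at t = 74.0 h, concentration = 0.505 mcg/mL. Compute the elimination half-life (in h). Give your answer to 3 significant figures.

20.9 h

k = ln(C₁/C₂) / (t₂ − t₁) = ln(2.39/0.505) / (74.0 − 27.1)
  = 1.554 / 46.90 = 0.03313 h⁻¹
t½ = ln2 / k = 0.693147 / 0.03313 = 20.92 h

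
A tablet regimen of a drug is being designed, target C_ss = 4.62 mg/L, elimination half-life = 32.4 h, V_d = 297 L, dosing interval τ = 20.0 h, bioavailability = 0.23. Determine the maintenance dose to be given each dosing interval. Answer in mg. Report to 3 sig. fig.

k = ln2 / t½ = 0.693147 / 32.4 = 0.02139 h⁻¹
CL = k × Vd = 0.02139 × 297 = 6.353 L/h
At steady state, F × (Dose/τ) = Css × CL.
Dose = Css × CL × τ / F = 4.62 × 6.353 × 20.0 / 0.23 = 2552 mg

2550 mg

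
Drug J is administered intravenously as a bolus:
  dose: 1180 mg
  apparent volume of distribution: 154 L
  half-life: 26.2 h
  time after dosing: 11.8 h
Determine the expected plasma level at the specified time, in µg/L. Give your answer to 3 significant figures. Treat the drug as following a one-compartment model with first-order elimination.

C₀ = Dose / Vd = 1180 / 154 = 7.662 mg/L
k = ln2 / t½ = 0.693147 / 26.2 = 0.02646 h⁻¹
C = C₀ · e^(−k·t) = 7.662 × e^(−0.02646 × 11.8)
  = 7.662 × 0.7318 = 5.607 mg/L
Convert: 5.607 mg/L × 1000 = 5607 µg/L

5610 µg/L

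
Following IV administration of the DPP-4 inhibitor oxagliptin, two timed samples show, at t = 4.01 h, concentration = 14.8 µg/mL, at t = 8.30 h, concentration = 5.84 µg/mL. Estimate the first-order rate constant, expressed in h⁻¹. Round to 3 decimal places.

0.217 h⁻¹

k = ln(C₁/C₂) / (t₂ − t₁) = ln(14.8/5.84) / (8.30 − 4.01)
  = 0.9299 / 4.290 = 0.2168 h⁻¹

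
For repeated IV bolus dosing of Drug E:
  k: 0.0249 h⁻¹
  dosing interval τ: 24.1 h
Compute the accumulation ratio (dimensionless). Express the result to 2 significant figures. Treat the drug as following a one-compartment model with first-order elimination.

2.2

e^(−kτ) = e^(−0.02490 × 24.1) = 0.5488
Accumulation ratio R = 1 / (1 − e^(−kτ)) = 1 / (1 − 0.5488) = 2.216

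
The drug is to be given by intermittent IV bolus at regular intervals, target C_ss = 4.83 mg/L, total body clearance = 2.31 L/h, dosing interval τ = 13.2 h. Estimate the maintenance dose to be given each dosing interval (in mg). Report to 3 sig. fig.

At steady state, Dose/τ = Css × CL.
Dose = Css × CL × τ = 4.83 × 2.310 × 13.2 = 147.3 mg

147 mg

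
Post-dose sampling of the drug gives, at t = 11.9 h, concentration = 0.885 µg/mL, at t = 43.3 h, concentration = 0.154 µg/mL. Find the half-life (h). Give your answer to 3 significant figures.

12.4 h

k = ln(C₁/C₂) / (t₂ − t₁) = ln(0.885/0.154) / (43.3 − 11.9)
  = 1.749 / 31.40 = 0.05570 h⁻¹
t½ = ln2 / k = 0.693147 / 0.05570 = 12.44 h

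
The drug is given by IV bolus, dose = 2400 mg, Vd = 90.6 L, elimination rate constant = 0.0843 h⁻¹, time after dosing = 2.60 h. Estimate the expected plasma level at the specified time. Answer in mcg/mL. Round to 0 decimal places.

21 mcg/mL

C₀ = Dose / Vd = 2400 / 90.6 = 26.49 mg/L
C = C₀ · e^(−k·t) = 26.49 × e^(−0.08430 × 2.60)
  = 26.49 × 0.8032 = 21.28 mg/L
(21.28 mg/L = 21.28 mcg/mL)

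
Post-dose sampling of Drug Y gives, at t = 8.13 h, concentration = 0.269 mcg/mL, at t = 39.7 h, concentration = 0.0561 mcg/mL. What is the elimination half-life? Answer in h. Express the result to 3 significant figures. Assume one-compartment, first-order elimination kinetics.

k = ln(C₁/C₂) / (t₂ − t₁) = ln(0.269/0.0561) / (39.7 − 8.13)
  = 1.568 / 31.57 = 0.04967 h⁻¹
t½ = ln2 / k = 0.693147 / 0.04967 = 13.96 h

14.0 h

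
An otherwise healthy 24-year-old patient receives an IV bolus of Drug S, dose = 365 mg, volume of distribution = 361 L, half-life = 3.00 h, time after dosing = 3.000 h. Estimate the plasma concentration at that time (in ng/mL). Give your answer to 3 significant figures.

506 ng/mL

C₀ = Dose / Vd = 365.0 / 361 = 1.011 mg/L
k = ln2 / t½ = 0.693147 / 3.00 = 0.2310 h⁻¹
t / t½ = 3.000 / 3.00 = 1 half-lives
C = C₀ × (1/2)^1 = 1.011 × 0.5000 = 0.5055 mg/L
Convert: 0.5055 mg/L × 1000 = 505.5 ng/mL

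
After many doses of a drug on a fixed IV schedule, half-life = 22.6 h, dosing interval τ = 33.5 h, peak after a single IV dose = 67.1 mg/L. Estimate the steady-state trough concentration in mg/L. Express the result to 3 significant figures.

37.4 mg/L

k = ln2 / t½ = 0.693147 / 22.6 = 0.03067 h⁻¹
e^(−kτ) = e^(−0.03067 × 33.5) = 0.3579
Accumulation ratio R = 1 / (1 − e^(−kτ)) = 1 / (1 − 0.3579) = 1.557
Steady-state trough = C₀ × R × e^(−kτ) = 67.1 × 1.557 × 0.3579 = 37.39 mg/L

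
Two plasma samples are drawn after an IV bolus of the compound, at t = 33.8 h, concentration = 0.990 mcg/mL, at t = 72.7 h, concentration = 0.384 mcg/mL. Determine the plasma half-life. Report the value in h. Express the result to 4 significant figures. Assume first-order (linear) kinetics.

k = ln(C₁/C₂) / (t₂ − t₁) = ln(0.990/0.384) / (72.7 − 33.8)
  = 0.9471 / 38.90 = 0.02435 h⁻¹
t½ = ln2 / k = 0.693147 / 0.02435 = 28.47 h

28.47 h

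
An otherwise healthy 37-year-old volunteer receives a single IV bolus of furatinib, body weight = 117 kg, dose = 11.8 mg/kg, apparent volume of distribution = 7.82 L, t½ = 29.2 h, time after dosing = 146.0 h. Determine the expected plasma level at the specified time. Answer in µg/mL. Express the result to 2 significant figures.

Total dose = 11.8 × 117 = 1381 mg
C₀ = Dose / Vd = 1381 / 7.82 = 176.6 mg/L
k = ln2 / t½ = 0.693147 / 29.2 = 0.02374 h⁻¹
t / t½ = 146.0 / 29.2 = 5 half-lives
C = C₀ × (1/2)^5 = 176.6 × 0.03125 = 5.519 mg/L
(5.519 mg/L = 5.519 µg/mL)

5.5 µg/mL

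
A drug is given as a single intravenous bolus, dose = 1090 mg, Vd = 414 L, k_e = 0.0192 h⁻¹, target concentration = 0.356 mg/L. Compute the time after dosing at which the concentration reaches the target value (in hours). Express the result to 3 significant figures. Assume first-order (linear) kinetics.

104 h

C₀ = Dose / Vd = 1090 / 414 = 2.633 mg/L
t = ln(C₀ / C) / k = ln(2.633 / 0.356) / 0.01920
  = ln(7.396) / 0.01920 = 2.001 / 0.01920 = 104.2 h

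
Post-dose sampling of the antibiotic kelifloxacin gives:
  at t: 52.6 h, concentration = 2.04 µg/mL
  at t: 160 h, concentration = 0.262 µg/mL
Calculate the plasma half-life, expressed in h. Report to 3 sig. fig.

36.3 h

k = ln(C₁/C₂) / (t₂ − t₁) = ln(2.04/0.262) / (160 − 52.6)
  = 2.052 / 107.4 = 0.01911 h⁻¹
t½ = ln2 / k = 0.693147 / 0.01911 = 36.27 h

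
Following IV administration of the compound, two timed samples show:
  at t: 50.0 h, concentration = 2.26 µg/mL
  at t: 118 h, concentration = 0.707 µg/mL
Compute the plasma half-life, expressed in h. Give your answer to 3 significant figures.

k = ln(C₁/C₂) / (t₂ − t₁) = ln(2.26/0.707) / (118 − 50.0)
  = 1.162 / 68.00 = 0.01709 h⁻¹
t½ = ln2 / k = 0.693147 / 0.01709 = 40.56 h

40.6 h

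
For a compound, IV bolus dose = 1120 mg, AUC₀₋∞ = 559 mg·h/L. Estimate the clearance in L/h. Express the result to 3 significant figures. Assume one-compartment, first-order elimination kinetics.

CL = Dose / AUC = 1120 / 559 = 2.004 L/h

2.00 L/h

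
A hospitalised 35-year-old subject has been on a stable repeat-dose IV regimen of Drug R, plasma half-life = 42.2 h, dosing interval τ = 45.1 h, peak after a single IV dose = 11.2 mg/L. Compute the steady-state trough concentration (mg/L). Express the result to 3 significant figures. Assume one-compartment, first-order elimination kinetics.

k = ln2 / t½ = 0.693147 / 42.2 = 0.01643 h⁻¹
e^(−kτ) = e^(−0.01643 × 45.1) = 0.4766
Accumulation ratio R = 1 / (1 − e^(−kτ)) = 1 / (1 − 0.4766) = 1.911
Steady-state trough = C₀ × R × e^(−kτ) = 11.2 × 1.911 × 0.4766 = 10.20 mg/L

10.2 mg/L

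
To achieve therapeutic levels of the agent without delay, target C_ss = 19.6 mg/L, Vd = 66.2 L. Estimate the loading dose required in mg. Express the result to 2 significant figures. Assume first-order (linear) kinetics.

1300 mg

LD = Css × Vd = 19.6 × 66.2 = 1298 mg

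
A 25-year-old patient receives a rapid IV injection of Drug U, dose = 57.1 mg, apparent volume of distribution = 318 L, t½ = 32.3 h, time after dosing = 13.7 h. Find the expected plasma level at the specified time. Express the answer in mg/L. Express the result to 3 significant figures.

0.134 mg/L

C₀ = Dose / Vd = 57.10 / 318 = 0.1796 mg/L
k = ln2 / t½ = 0.693147 / 32.3 = 0.02146 h⁻¹
C = C₀ · e^(−k·t) = 0.1796 × e^(−0.02146 × 13.7)
  = 0.1796 × 0.7453 = 0.1339 mg/L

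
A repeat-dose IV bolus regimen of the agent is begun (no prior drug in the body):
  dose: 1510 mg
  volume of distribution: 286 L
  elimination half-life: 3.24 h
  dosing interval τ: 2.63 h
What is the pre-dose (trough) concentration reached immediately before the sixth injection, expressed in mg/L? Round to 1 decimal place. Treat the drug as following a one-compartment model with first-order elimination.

6.6 mg/L

C₀ per dose = Dose / Vd = 1510 / 286 = 5.280 mg/L
k = ln2 / t½ = 0.693147 / 3.24 = 0.2139 h⁻¹
Fraction remaining after one interval: r = e^(−kτ) = e^(−0.2139 × 2.63) = 0.5698
Before dose 6, 5 doses have been given (aged 1τ, 2τ, 3τ, 4τ, 5τ).
C_trough = C₀ × (r + r² + … + r^5) = C₀ × r(1−r^5)/(1−r)
        = 5.280 × 0.5698 × (1 − 0.06006) / (1 − 0.5698) = 6.573 mg/L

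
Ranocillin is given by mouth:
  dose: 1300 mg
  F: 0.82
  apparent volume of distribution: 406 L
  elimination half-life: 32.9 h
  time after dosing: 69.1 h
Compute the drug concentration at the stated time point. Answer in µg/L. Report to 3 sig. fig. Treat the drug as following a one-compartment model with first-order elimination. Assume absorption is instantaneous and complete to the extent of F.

Amount reaching circulation = F × Dose = 0.82 × 1300 = 1066 mg
C₀ = F·Dose / Vd = 1066 / 406 = 2.626 mg/L
k = ln2 / t½ = 0.693147 / 32.9 = 0.02107 h⁻¹
C = C₀ · e^(−k·t) = 2.626 × e^(−0.02107 × 69.1)
  = 2.626 × 0.2332 = 0.6124 mg/L
Convert: 0.6124 mg/L × 1000 = 612.4 µg/L

612 µg/L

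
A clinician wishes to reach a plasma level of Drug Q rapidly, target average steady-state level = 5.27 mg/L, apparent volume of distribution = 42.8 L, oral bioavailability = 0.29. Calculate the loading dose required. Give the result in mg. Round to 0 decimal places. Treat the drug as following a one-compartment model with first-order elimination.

778 mg

LD = Css × Vd / F = 5.27 × 42.8 / 0.29 = 777.8 mg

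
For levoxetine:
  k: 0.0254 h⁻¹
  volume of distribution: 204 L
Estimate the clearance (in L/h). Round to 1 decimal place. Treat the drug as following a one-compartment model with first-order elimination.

CL = k × Vd = 0.0254 × 204 = 5.182 L/h

5.2 L/h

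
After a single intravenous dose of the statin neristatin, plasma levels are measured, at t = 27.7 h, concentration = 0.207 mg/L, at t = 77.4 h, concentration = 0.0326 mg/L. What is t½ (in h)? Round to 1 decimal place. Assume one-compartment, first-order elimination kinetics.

k = ln(C₁/C₂) / (t₂ − t₁) = ln(0.207/0.0326) / (77.4 − 27.7)
  = 1.848 / 49.70 = 0.03718 h⁻¹
t½ = ln2 / k = 0.693147 / 0.03718 = 18.64 h

18.6 h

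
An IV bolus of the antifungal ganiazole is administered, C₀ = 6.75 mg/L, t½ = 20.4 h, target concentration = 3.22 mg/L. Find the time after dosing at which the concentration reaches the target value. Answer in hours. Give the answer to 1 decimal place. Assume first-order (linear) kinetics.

21.8 h

k = ln2 / t½ = 0.693147 / 20.4 = 0.03398 h⁻¹
t = ln(C₀ / C) / k = ln(6.750 / 3.22) / 0.03398
  = ln(2.096) / 0.03398 = 0.7400 / 0.03398 = 21.78 h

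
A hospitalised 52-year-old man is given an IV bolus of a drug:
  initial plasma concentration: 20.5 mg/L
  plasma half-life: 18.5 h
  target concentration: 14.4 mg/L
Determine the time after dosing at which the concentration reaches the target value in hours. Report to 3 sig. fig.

9.43 h

k = ln2 / t½ = 0.693147 / 18.5 = 0.03747 h⁻¹
t = ln(C₀ / C) / k = ln(20.50 / 14.4) / 0.03747
  = ln(1.424) / 0.03747 = 0.3535 / 0.03747 = 9.434 h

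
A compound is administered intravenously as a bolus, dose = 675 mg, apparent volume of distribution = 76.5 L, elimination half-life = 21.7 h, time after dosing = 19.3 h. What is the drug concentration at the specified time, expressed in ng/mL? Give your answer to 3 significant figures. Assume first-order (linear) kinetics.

4760 ng/mL

C₀ = Dose / Vd = 675.0 / 76.5 = 8.824 mg/L
k = ln2 / t½ = 0.693147 / 21.7 = 0.03194 h⁻¹
C = C₀ · e^(−k·t) = 8.824 × e^(−0.03194 × 19.3)
  = 8.824 × 0.5399 = 4.764 mg/L
Convert: 4.764 mg/L × 1000 = 4764 ng/mL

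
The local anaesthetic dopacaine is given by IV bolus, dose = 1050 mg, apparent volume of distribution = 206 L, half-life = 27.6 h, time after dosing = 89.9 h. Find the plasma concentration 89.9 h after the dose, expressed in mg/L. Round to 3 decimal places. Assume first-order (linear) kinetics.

C₀ = Dose / Vd = 1050 / 206 = 5.097 mg/L
k = ln2 / t½ = 0.693147 / 27.6 = 0.02511 h⁻¹
C = C₀ · e^(−k·t) = 5.097 × e^(−0.02511 × 89.9)
  = 5.097 × 0.1046 = 0.5331 mg/L

0.533 mg/L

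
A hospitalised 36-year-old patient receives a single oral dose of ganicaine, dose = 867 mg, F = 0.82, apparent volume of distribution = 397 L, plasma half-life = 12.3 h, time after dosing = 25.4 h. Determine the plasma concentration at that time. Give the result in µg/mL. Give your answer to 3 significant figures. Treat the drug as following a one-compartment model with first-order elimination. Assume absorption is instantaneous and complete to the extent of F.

0.428 µg/mL

Amount reaching circulation = F × Dose = 0.82 × 867.0 = 710.9 mg
C₀ = F·Dose / Vd = 710.9 / 397 = 1.791 mg/L
k = ln2 / t½ = 0.693147 / 12.3 = 0.05635 h⁻¹
C = C₀ · e^(−k·t) = 1.791 × e^(−0.05635 × 25.4)
  = 1.791 × 0.2390 = 0.4280 mg/L
(0.4280 mg/L = 0.4280 µg/mL)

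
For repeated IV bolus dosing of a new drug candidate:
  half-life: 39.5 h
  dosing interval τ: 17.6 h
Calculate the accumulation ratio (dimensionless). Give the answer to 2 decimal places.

k = ln2 / t½ = 0.693147 / 39.5 = 0.01755 h⁻¹
e^(−kτ) = e^(−0.01755 × 17.6) = 0.7343
Accumulation ratio R = 1 / (1 − e^(−kτ)) = 1 / (1 − 0.7343) = 3.764

3.76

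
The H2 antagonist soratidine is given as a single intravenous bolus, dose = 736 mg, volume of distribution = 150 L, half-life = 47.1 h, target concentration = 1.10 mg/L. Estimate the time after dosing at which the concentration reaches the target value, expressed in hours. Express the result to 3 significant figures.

C₀ = Dose / Vd = 736.0 / 150 = 4.907 mg/L
k = ln2 / t½ = 0.693147 / 47.1 = 0.01472 h⁻¹
t = ln(C₀ / C) / k = ln(4.907 / 1.10) / 0.01472
  = ln(4.461) / 0.01472 = 1.495 / 0.01472 = 101.6 h

102 h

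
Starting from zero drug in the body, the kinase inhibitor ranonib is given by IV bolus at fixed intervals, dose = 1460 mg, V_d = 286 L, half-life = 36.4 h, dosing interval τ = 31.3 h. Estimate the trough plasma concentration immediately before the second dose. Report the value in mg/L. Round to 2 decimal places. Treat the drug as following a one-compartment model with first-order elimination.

2.81 mg/L

C₀ per dose = Dose / Vd = 1460 / 286 = 5.105 mg/L
k = ln2 / t½ = 0.693147 / 36.4 = 0.01904 h⁻¹
Fraction remaining after one interval: r = e^(−kτ) = e^(−0.01904 × 31.3) = 0.5510
Before dose 2, 1 dose has been given (aged 1τ).
C_trough = C₀ × r = 5.105 × 0.5510 = 2.813 mg/L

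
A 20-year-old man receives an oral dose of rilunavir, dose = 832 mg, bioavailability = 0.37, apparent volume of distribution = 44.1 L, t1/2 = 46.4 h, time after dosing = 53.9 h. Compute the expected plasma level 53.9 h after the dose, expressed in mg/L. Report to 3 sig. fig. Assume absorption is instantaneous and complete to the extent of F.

3.12 mg/L

Amount reaching circulation = F × Dose = 0.37 × 832.0 = 307.8 mg
C₀ = F·Dose / Vd = 307.8 / 44.1 = 6.980 mg/L
k = ln2 / t½ = 0.693147 / 46.4 = 0.01494 h⁻¹
C = C₀ · e^(−k·t) = 6.980 × e^(−0.01494 × 53.9)
  = 6.980 × 0.4470 = 3.120 mg/L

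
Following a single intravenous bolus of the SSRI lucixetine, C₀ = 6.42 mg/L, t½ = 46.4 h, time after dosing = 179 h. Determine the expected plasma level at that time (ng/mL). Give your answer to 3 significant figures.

k = ln2 / t½ = 0.693147 / 46.4 = 0.01494 h⁻¹
C = C₀ · e^(−k·t) = 6.420 × e^(−0.01494 × 179)
  = 6.420 × 0.06896 = 0.4427 mg/L
Convert: 0.4427 mg/L × 1000 = 442.7 ng/mL

443 ng/mL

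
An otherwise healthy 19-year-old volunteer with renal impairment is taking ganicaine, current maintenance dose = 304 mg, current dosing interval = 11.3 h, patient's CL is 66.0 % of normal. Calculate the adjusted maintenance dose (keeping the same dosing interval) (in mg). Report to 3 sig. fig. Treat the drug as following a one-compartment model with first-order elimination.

To keep the same average steady-state level, dosing rate must scale with clearance.
CL ratio = 66.0 / 100 = 0.6600
New dose (same interval) = 304 × 0.6600 = 200.6 mg

201 mg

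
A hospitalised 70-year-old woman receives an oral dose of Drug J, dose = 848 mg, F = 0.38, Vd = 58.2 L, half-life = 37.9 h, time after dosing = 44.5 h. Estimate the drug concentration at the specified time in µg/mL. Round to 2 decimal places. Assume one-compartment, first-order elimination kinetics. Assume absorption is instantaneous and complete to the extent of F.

Amount reaching circulation = F × Dose = 0.38 × 848.0 = 322.2 mg
C₀ = F·Dose / Vd = 322.2 / 58.2 = 5.536 mg/L
k = ln2 / t½ = 0.693147 / 37.9 = 0.01829 h⁻¹
C = C₀ · e^(−k·t) = 5.536 × e^(−0.01829 × 44.5)
  = 5.536 × 0.4431 = 2.453 mg/L
(2.453 mg/L = 2.453 µg/mL)

2.45 µg/mL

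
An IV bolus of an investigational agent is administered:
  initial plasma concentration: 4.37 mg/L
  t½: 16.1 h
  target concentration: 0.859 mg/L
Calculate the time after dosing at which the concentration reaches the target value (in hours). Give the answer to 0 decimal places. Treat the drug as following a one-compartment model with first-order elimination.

k = ln2 / t½ = 0.693147 / 16.1 = 0.04305 h⁻¹
t = ln(C₀ / C) / k = ln(4.370 / 0.859) / 0.04305
  = ln(5.087) / 0.04305 = 1.627 / 0.04305 = 37.79 h

38 h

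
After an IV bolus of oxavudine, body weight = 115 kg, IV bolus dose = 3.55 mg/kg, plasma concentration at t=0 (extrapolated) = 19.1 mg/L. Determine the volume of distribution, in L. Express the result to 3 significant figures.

Dose = 3.55 × 115 = 408.3 mg
Vd = Dose / C₀ = 408.3 / 19.1 = 21.38 L

21.4 L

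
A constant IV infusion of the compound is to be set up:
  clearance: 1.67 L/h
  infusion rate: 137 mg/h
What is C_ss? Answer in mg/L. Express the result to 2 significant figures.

82 mg/L

At steady state Css = R₀ / CL = 137 / 1.670 = 82.04 mg/L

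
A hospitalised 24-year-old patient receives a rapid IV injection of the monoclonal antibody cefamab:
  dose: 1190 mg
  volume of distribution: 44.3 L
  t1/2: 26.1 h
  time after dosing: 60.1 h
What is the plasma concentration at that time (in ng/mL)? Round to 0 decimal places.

C₀ = Dose / Vd = 1190 / 44.3 = 26.86 mg/L
k = ln2 / t½ = 0.693147 / 26.1 = 0.02656 h⁻¹
C = C₀ · e^(−k·t) = 26.86 × e^(−0.02656 × 60.1)
  = 26.86 × 0.2027 = 5.445 mg/L
Convert: 5.445 mg/L × 1000 = 5445 ng/mL

5445 ng/mL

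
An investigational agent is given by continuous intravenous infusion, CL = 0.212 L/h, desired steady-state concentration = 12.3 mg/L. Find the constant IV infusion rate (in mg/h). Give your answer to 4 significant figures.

At steady state, infusion rate R₀ = Css × CL = 12.3 × 0.2120 = 2.608 mg/h

2.608 mg/h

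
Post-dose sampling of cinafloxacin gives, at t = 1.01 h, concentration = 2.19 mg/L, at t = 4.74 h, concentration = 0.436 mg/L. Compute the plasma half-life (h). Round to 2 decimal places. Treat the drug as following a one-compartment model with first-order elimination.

1.60 h

k = ln(C₁/C₂) / (t₂ − t₁) = ln(2.19/0.436) / (4.74 − 1.01)
  = 1.614 / 3.730 = 0.4327 h⁻¹
t½ = ln2 / k = 0.693147 / 0.4327 = 1.602 h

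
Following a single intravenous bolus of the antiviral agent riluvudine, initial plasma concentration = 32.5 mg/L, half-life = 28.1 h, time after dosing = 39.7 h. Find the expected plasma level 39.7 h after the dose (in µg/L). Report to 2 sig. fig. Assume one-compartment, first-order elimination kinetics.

k = ln2 / t½ = 0.693147 / 28.1 = 0.02467 h⁻¹
C = C₀ · e^(−k·t) = 32.50 × e^(−0.02467 × 39.7)
  = 32.50 × 0.3755 = 12.20 mg/L
Convert: 12.20 mg/L × 1000 = 12200 µg/L

12000 µg/L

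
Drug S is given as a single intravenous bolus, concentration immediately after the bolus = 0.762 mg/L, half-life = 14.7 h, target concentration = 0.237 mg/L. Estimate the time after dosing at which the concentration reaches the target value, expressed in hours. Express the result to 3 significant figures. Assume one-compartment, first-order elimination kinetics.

k = ln2 / t½ = 0.693147 / 14.7 = 0.04715 h⁻¹
t = ln(C₀ / C) / k = ln(0.7620 / 0.237) / 0.04715
  = ln(3.215) / 0.04715 = 1.168 / 0.04715 = 24.77 h

24.8 h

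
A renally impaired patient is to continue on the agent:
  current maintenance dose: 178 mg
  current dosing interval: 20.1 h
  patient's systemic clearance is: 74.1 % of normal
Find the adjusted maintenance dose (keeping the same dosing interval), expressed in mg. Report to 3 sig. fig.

To keep the same average steady-state level, dosing rate must scale with clearance.
CL ratio = 74.1 / 100 = 0.7410
New dose (same interval) = 178 × 0.7410 = 131.9 mg

132 mg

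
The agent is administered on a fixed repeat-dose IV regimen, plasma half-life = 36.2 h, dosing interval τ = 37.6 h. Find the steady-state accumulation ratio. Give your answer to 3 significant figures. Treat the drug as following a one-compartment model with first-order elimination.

k = ln2 / t½ = 0.693147 / 36.2 = 0.01915 h⁻¹
e^(−kτ) = e^(−0.01915 × 37.6) = 0.4867
Accumulation ratio R = 1 / (1 − e^(−kτ)) = 1 / (1 − 0.4867) = 1.948

1.95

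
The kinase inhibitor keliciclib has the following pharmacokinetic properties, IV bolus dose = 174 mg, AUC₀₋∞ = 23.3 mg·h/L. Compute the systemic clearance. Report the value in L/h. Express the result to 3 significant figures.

CL = Dose / AUC = 174 / 23.3 = 7.468 L/h

7.47 L/h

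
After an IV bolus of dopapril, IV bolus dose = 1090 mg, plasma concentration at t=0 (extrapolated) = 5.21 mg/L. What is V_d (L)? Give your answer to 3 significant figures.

Vd = Dose / C₀ = 1090 / 5.21 = 209.2 L

209 L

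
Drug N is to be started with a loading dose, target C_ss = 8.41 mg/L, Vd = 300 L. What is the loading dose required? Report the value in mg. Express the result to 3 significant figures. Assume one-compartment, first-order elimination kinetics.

2520 mg

LD = Css × Vd = 8.41 × 300 = 2523 mg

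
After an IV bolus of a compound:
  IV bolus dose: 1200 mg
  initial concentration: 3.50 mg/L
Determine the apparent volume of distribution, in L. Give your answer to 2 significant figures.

Vd = Dose / C₀ = 1200 / 3.50 = 342.9 L

340 L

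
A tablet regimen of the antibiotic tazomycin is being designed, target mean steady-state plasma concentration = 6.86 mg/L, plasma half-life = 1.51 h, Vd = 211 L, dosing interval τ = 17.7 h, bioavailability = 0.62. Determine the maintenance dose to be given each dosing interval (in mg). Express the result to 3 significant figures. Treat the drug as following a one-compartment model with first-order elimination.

19000 mg

k = ln2 / t½ = 0.693147 / 1.51 = 0.4590 h⁻¹
CL = k × Vd = 0.4590 × 211 = 96.85 L/h
At steady state, F × (Dose/τ) = Css × CL.
Dose = Css × CL × τ / F = 6.86 × 96.85 × 17.7 / 0.62 = 18970 mg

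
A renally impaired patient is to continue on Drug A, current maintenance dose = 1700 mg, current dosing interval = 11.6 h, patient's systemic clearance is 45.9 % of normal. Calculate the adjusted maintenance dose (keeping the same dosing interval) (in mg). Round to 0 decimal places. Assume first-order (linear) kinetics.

To keep the same average steady-state level, dosing rate must scale with clearance.
CL ratio = 45.9 / 100 = 0.4590
New dose (same interval) = 1700 × 0.4590 = 780.3 mg

780 mg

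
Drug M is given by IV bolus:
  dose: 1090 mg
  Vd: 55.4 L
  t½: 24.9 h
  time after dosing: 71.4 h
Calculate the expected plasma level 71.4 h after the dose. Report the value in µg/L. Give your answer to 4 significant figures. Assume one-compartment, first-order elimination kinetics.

2696 µg/L

C₀ = Dose / Vd = 1090 / 55.4 = 19.68 mg/L
k = ln2 / t½ = 0.693147 / 24.9 = 0.02784 h⁻¹
C = C₀ · e^(−k·t) = 19.68 × e^(−0.02784 × 71.4)
  = 19.68 × 0.1370 = 2.696 mg/L
Convert: 2.696 mg/L × 1000 = 2696 µg/L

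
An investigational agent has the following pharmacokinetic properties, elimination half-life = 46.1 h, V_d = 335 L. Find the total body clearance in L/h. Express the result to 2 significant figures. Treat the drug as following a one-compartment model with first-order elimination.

5.0 L/h

k = ln2 / t½ = 0.693147 / 46.1 = 0.01504 h⁻¹
CL = k × Vd = 0.01504 × 335 = 5.038 L/h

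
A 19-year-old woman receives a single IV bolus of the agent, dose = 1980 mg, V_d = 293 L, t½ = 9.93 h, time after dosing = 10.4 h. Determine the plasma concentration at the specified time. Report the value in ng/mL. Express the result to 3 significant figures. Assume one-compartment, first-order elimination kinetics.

C₀ = Dose / Vd = 1980 / 293 = 6.758 mg/L
k = ln2 / t½ = 0.693147 / 9.93 = 0.06980 h⁻¹
C = C₀ · e^(−k·t) = 6.758 × e^(−0.06980 × 10.4)
  = 6.758 × 0.4839 = 3.270 mg/L
Convert: 3.270 mg/L × 1000 = 3270 ng/mL

3270 ng/mL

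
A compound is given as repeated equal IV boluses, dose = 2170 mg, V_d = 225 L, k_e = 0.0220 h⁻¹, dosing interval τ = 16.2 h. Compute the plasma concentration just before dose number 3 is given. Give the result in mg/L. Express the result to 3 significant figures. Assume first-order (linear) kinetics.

11.5 mg/L

C₀ per dose = Dose / Vd = 2170 / 225 = 9.644 mg/L
Fraction remaining after one interval: r = e^(−kτ) = e^(−0.02200 × 16.2) = 0.7002
Before dose 3, 2 doses have been given (aged 1τ, 2τ).
C_trough = C₀ × (r + r²) = 9.644 × (0.7002 + 0.4903) = 11.48 mg/L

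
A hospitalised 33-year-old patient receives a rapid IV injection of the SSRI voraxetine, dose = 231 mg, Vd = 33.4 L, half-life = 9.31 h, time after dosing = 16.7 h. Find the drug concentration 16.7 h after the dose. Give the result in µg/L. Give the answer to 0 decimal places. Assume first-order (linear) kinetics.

1995 µg/L

C₀ = Dose / Vd = 231.0 / 33.4 = 6.916 mg/L
k = ln2 / t½ = 0.693147 / 9.31 = 0.07445 h⁻¹
C = C₀ · e^(−k·t) = 6.916 × e^(−0.07445 × 16.7)
  = 6.916 × 0.2884 = 1.995 mg/L
Convert: 1.995 mg/L × 1000 = 1995 µg/L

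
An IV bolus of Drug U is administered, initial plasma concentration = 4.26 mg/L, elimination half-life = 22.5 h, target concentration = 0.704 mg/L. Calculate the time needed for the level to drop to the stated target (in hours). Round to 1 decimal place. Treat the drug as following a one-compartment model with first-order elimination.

58.4 h

k = ln2 / t½ = 0.693147 / 22.5 = 0.03081 h⁻¹
t = ln(C₀ / C) / k = ln(4.260 / 0.704) / 0.03081
  = ln(6.051) / 0.03081 = 1.800 / 0.03081 = 58.42 h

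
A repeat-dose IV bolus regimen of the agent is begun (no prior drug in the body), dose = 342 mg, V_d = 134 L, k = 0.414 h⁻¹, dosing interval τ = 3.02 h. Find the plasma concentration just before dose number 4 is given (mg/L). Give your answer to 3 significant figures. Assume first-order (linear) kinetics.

C₀ per dose = Dose / Vd = 342 / 134 = 2.552 mg/L
Fraction remaining after one interval: r = e^(−kτ) = e^(−0.4140 × 3.02) = 0.2864
Before dose 4, 3 doses have been given (aged 1τ, 2τ, 3τ).
C_trough = C₀ × (r + r² + … + r^3) = C₀ × r(1−r^3)/(1−r)
        = 2.552 × 0.2864 × (1 − 0.02349) / (1 − 0.2864) = 1.000 mg/L

1.00 mg/L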